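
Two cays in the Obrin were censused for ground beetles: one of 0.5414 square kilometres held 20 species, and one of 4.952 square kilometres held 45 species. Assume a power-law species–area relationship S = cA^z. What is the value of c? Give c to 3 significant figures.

z = ln(S₂/S₁) / ln(A₂/A₁) = ln(45/20) / ln(4.952/0.5414) = 0.8109 / 2.2134 = 0.3664
c = S₁ / A₁^z = 20 / 0.5414^0.3664 = 20 / 0.7987 = 25.04

25.0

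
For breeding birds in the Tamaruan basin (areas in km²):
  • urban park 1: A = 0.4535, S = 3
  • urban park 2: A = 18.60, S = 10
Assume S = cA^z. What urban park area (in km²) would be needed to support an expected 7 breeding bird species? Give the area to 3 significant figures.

z = ln(10/3) / ln(18.6/0.4535) = 1.2040 / 3.7139 = 0.3242
c = 3 / 0.4535^0.3242 = 3 / 0.7739 = 3.877
A = (7/3.877)^(1/0.3242) ⇒ ln A = ln(1.806)/0.3242 = 1.8229
A = e^1.8229 ≈ 6.19 km²

6.19 km²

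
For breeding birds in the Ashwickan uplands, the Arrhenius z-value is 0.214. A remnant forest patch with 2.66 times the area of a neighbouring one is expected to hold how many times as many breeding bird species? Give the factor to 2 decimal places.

1.23

S₂/S₁ = (A₂/A₁)^z = 2.66^0.214
ln(S₂/S₁) = 0.214 × ln 2.66 = 0.214 × 0.9783 = 0.2094
S₂/S₁ = e^0.2094 ≈ 1.233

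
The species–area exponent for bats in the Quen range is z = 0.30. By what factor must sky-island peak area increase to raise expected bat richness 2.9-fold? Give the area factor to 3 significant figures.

34.8

(A₂/A₁)^0.3 = 2.9, so A₂/A₁ = 2.9^(1/0.3) = 2.9^3.333
ln(A₂/A₁) = ln 2.9 / 0.3 = 1.0647 / 0.3 = 3.5490
A₂/A₁ = e^3.5490 ≈ 34.78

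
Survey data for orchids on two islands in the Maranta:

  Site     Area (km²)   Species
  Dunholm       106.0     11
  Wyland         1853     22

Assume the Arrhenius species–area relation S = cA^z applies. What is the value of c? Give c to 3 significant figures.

z = ln(S₂/S₁) / ln(A₂/A₁) = ln(22/11) / ln(1853/106) = 0.6931 / 2.8611 = 0.2423
c = S₁ / A₁^z = 11 / 106^0.2423 = 11 / 3.095 = 3.554

3.55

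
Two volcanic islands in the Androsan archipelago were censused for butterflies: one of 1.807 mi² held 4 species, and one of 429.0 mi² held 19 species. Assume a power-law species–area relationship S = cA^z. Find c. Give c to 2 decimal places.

3.38

z = ln(S₂/S₁) / ln(A₂/A₁) = ln(19/4) / ln(429/1.807) = 1.5581 / 5.4698 = 0.2849
c = S₁ / A₁^z = 4 / 1.807^0.2849 = 4 / 1.184 = 3.38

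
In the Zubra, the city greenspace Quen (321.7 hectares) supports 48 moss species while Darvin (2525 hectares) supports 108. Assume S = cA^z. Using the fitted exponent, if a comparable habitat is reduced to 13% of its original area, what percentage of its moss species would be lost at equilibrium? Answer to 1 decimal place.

z = ln(108/48) / ln(2525/321.7) = 0.8109 / 2.0604 = 0.3936
S_new/S_old = (A_new/A_old)^z = 0.13^0.3936 = exp(0.3936 × -2.0402) = 0.448
Fraction lost = 1 − 0.448 = 0.552

55.2%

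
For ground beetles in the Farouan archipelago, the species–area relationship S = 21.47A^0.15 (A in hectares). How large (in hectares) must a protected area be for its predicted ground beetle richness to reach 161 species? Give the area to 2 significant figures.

161 = 21.47 × A^0.15  ⇒  A^0.15 = 161/21.47 = 7.499
ln A = ln(7.499) / 0.15 = 2.0147 / 0.15 = 13.4317
A = e^13.4317 ≈ 681228 hectares

680000 hectares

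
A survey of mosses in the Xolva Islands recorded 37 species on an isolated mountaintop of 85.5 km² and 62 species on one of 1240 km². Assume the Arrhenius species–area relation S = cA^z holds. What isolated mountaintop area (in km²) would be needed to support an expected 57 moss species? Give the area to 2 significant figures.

z = ln(62/37) / ln(1240/85.5) = 0.5162 / 2.6744 = 0.1930
c = 37 / 85.5^0.1930 = 37 / 2.36 = 15.68
A = (57/15.68)^(1/0.1930) ⇒ ln A = ln(3.636)/0.1930 = 6.6873
A = e^6.6873 ≈ 802.1 km²

800 km²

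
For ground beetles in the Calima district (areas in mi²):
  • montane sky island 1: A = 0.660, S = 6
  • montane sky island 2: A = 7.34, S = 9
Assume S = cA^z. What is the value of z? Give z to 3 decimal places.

0.168

Taking logs: ln S = ln c + z ln A, so z = (ln S₂ − ln S₁)/(ln A₂ − ln A₁).
z = ln(9/6) / ln(7.34/0.66) = ln(1.5) / ln(11.12) = 0.4055 / 2.4089 = 0.1683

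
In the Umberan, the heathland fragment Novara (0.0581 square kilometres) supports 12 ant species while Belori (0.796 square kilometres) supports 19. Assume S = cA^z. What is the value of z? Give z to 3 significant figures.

Taking logs: ln S = ln c + z ln A, so z = (ln S₂ − ln S₁)/(ln A₂ − ln A₁).
z = ln(19/12) / ln(0.796/0.0581) = ln(1.583) / ln(13.7) = 0.4595 / 2.6174 = 0.1756

0.176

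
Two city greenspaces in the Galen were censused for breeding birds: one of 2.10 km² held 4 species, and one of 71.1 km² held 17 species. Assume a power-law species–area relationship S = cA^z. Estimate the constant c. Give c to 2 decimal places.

z = ln(S₂/S₁) / ln(A₂/A₁) = ln(17/4) / ln(71.1/2.1) = 1.4469 / 3.5221 = 0.4108
c = S₁ / A₁^z = 4 / 2.1^0.4108 = 4 / 1.356 = 2.949

2.95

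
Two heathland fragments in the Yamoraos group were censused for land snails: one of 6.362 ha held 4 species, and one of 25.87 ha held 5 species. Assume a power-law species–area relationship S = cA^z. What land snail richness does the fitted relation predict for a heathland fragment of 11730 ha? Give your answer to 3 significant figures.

13.2

z = ln(5/4) / ln(25.87/6.362) = 0.2231 / 1.4027 = 0.1591
c = 4 / 6.362^0.1591 = 4 / 1.342 = 2.98
S₃ = 2.98 × 11730^0.1591 = 2.98 × 4.439 ≈ 13.23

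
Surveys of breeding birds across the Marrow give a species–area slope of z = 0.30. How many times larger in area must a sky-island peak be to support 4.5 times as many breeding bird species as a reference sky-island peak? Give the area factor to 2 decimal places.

(A₂/A₁)^0.3 = 4.5, so A₂/A₁ = 4.5^(1/0.3) = 4.5^3.333
ln(A₂/A₁) = ln 4.5 / 0.3 = 1.5041 / 0.3 = 5.0136
A₂/A₁ = e^5.0136 ≈ 150.4

150.44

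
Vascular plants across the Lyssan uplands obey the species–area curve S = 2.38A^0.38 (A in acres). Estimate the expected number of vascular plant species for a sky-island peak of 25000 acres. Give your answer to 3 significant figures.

S = 2.38 × 25000^0.38
ln S = ln 2.38 + 0.38 × ln 25000 = 0.8671 + 0.38 × 10.1266 = 4.7152
S = e^4.7152 ≈ 111.6

112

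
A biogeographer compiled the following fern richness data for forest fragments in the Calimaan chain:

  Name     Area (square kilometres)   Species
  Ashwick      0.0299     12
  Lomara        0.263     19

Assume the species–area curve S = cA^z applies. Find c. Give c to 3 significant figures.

z = ln(S₂/S₁) / ln(A₂/A₁) = ln(19/12) / ln(0.263/0.0299) = 0.4595 / 2.1743 = 0.2113
c = S₁ / A₁^z = 12 / 0.0299^0.2113 = 12 / 0.4763 = 25.2

25.2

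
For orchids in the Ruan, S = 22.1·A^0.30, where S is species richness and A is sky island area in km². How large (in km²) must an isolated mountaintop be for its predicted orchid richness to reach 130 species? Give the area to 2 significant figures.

130 = 22.1 × A^0.3  ⇒  A^0.3 = 130/22.1 = 5.882
ln A = ln(5.882) / 0.3 = 1.7720 / 0.3 = 5.9065
A = e^5.9065 ≈ 367.4 km²

370 km²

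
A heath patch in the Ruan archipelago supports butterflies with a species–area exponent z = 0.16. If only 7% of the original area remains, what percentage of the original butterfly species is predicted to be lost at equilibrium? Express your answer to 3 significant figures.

S_new/S_old = (A_new/A_old)^z = 0.07^0.16
= exp(0.16 × ln 0.07) = exp(0.16 × -2.6593) = exp(-0.4255) ≈ 0.6535
Fraction lost = 1 − 0.6535 = 0.3465

34.7%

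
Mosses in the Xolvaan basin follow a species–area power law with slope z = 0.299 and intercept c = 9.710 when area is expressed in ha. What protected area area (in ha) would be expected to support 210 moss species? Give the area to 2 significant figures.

29000 ha

210 = 9.71 × A^0.299  ⇒  A^0.299 = 210/9.71 = 21.63
ln A = ln(21.63) / 0.299 = 3.0740 / 0.299 = 10.2808
A = e^10.2808 ≈ 29166 ha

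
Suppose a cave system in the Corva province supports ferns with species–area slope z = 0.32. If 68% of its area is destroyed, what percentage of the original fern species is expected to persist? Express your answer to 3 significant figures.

69.4%

S_new/S_old = (A_new/A_old)^z = 0.32^0.32
= exp(0.32 × ln 0.32) = exp(0.32 × -1.1394) = exp(-0.3646) ≈ 0.6945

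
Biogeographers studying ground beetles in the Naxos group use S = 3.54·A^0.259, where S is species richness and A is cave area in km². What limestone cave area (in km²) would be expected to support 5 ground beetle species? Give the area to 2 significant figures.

3.8 km²

5 = 3.54 × A^0.259  ⇒  A^0.259 = 5/3.54 = 1.412
ln A = ln(1.412) / 0.259 = 0.3453 / 0.259 = 1.3332
A = e^1.3332 ≈ 3.793 km²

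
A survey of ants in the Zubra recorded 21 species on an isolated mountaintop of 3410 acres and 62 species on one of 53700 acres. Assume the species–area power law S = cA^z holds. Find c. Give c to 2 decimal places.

z = ln(S₂/S₁) / ln(A₂/A₁) = ln(62/21) / ln(53700/3410) = 1.0826 / 2.7567 = 0.3927
c = S₁ / A₁^z = 21 / 3410^0.3927 = 21 / 24.4 = 0.8607

0.86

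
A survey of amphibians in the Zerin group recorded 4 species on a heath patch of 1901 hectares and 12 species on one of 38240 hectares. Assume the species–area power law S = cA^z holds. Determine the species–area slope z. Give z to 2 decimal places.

Taking logs: ln S = ln c + z ln A, so z = (ln S₂ − ln S₁)/(ln A₂ − ln A₁).
z = ln(12/4) / ln(38240/1901) = ln(3) / ln(20.12) = 1.0986 / 3.0015 = 0.3660

0.37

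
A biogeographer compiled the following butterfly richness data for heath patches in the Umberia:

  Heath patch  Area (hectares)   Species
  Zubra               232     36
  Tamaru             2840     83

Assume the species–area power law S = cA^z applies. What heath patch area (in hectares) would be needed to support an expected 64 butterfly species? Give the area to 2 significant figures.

1300 hectares

z = ln(83/36) / ln(2840/232) = 0.8353 / 2.5048 = 0.3335
c = 36 / 232^0.3335 = 36 / 6.15 = 5.854
A = (64/5.854)^(1/0.3335) ⇒ ln A = ln(10.93)/0.3335 = 7.1720
A = e^7.1720 ≈ 1303 hectares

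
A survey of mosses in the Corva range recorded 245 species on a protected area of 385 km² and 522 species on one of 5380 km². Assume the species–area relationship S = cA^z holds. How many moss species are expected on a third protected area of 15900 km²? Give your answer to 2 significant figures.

710

z = ln(522/245) / ln(5380/385) = 0.7564 / 2.6372 = 0.2868
c = 245 / 385^0.2868 = 245 / 5.515 = 44.42
S₃ = 44.42 × 15900^0.2868 = 44.42 × 16.03 ≈ 712.3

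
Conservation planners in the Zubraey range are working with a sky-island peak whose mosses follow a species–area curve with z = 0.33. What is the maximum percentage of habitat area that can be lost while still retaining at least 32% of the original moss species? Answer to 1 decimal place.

96.8%

Need (A_new/A_old)^0.33 = 0.32, so A_new/A_old = 0.32^(1/0.33) = 0.32^3.03
ln(A_new/A_old) = ln 0.32 / 0.33 = -1.1394 / 0.33 = -3.4528
A_new/A_old = e^-3.4528 ≈ 0.03166
Fraction that can be lost = 1 − 0.03166 = 0.9683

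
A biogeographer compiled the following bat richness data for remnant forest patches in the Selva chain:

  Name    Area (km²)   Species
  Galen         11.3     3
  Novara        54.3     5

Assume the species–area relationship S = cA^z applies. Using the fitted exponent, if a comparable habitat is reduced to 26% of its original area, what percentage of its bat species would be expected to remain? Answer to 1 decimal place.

64.5%

z = ln(5/3) / ln(54.3/11.3) = 0.5108 / 1.5697 = 0.3254
S_new/S_old = (A_new/A_old)^z = 0.26^0.3254 = exp(0.3254 × -1.3471) = 0.6451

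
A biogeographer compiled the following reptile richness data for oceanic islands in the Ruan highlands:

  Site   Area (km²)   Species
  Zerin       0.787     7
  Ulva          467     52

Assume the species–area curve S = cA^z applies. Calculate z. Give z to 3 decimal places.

Taking logs: ln S = ln c + z ln A, so z = (ln S₂ − ln S₁)/(ln A₂ − ln A₁).
z = ln(52/7) / ln(467/0.787) = ln(7.429) / ln(593.4) = 2.0053 / 6.3859 = 0.3140

0.314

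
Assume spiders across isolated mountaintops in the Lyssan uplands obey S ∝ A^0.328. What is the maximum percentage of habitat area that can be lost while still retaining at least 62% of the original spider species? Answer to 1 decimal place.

Need (A_new/A_old)^0.328 = 0.62, so A_new/A_old = 0.62^(1/0.328) = 0.62^3.049
ln(A_new/A_old) = ln 0.62 / 0.328 = -0.4780 / 0.328 = -1.4574
A_new/A_old = e^-1.4574 ≈ 0.2328
Fraction that can be lost = 1 − 0.2328 = 0.7672

76.7%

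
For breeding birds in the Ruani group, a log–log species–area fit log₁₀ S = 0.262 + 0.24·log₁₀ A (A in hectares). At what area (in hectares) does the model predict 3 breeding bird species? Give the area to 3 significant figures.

7.88 hectares

3 = 1.828 × A^0.24  ⇒  A^0.24 = 3/1.828 = 1.641
ln A = ln(1.641) / 0.24 = 0.4953 / 0.24 = 2.0639
A = e^2.0639 ≈ 7.877 hectares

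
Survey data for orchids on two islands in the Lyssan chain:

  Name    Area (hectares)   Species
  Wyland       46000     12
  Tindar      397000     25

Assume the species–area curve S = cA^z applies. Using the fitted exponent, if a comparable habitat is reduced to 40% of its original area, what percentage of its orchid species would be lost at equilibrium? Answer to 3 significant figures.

26.8%

z = ln(25/12) / ln(397000/46000) = 0.7340 / 2.1553 = 0.3405
S_new/S_old = (A_new/A_old)^z = 0.4^0.3405 = exp(0.3405 × -0.9163) = 0.732
Fraction lost = 1 − 0.732 = 0.268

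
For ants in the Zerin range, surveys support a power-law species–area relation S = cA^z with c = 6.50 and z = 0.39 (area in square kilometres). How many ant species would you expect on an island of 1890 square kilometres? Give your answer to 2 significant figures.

S = 6.5 × 1890^0.39 = 6.5 × 18.96 ≈ 123.2

120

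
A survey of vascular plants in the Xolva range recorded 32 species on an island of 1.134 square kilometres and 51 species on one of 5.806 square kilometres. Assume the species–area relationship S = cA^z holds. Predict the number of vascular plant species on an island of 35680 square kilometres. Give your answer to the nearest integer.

615

z = ln(51/32) / ln(5.806/1.134) = 0.4661 / 1.6331 = 0.2854
c = 32 / 1.134^0.2854 = 32 / 1.037 = 30.87
S₃ = 30.87 × 35680^0.2854 = 30.87 × 19.92 ≈ 614.9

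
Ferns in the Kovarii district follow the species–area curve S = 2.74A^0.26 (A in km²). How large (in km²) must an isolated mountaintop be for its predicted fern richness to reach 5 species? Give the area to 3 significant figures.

5 = 2.74 × A^0.26  ⇒  A^0.26 = 5/2.74 = 1.825
ln A = ln(1.825) / 0.26 = 0.6015 / 0.26 = 2.3134
A = e^2.3134 ≈ 10.11 km²

10.1 km²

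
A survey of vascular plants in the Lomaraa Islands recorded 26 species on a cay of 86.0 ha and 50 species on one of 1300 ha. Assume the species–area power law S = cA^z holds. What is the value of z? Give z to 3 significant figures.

Taking logs: ln S = ln c + z ln A, so z = (ln S₂ − ln S₁)/(ln A₂ − ln A₁).
z = ln(50/26) / ln(1300/86) = ln(1.923) / ln(15.12) = 0.6539 / 2.7158 = 0.2408

0.241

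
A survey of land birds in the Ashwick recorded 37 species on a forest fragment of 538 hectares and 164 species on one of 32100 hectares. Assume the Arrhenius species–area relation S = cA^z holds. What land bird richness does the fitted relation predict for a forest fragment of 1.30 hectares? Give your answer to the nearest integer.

z = ln(164/37) / ln(32100/538) = 1.4889 / 4.0888 = 0.3642
c = 37 / 538^0.3642 = 37 / 9.873 = 3.748
S₃ = 3.748 × 1.3^0.3642 = 3.748 × 1.1 ≈ 4.123

4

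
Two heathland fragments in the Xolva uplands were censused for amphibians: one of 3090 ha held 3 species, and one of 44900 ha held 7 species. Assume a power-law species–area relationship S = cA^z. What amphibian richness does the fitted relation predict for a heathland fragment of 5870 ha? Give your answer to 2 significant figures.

z = ln(7/3) / ln(44900/3090) = 0.8473 / 2.6763 = 0.3166
c = 3 / 3090^0.3166 = 3 / 12.73 = 0.2356
S₃ = 0.2356 × 5870^0.3166 = 0.2356 × 15.6 ≈ 3.676

3.7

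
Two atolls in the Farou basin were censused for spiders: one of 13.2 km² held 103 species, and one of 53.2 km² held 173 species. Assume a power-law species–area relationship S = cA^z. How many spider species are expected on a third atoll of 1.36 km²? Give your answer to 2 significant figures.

44

z = ln(173/103) / ln(53.2/13.2) = 0.5186 / 1.3938 = 0.3720
c = 103 / 13.2^0.3720 = 103 / 2.612 = 39.44
S₃ = 39.44 × 1.36^0.3720 = 39.44 × 1.121 ≈ 44.22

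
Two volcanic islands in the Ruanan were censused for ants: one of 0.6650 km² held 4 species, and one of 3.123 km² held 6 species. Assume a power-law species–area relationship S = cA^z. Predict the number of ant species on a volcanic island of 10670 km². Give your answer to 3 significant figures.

50.6

z = ln(6/4) / ln(3.123/0.665) = 0.4055 / 1.5468 = 0.2621
c = 4 / 0.665^0.2621 = 4 / 0.8986 = 4.451
S₃ = 4.451 × 10670^0.2621 = 4.451 × 11.37 ≈ 50.63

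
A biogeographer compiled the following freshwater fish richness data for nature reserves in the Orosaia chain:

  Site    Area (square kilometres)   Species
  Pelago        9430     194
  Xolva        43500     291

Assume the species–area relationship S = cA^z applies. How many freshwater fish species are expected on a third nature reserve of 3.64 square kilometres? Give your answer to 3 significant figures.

24.1

z = ln(291/194) / ln(43500/9430) = 0.4055 / 1.5289 = 0.2652
c = 194 / 9430^0.2652 = 194 / 11.33 = 17.13
S₃ = 17.13 × 3.64^0.2652 = 17.13 × 1.409 ≈ 24.13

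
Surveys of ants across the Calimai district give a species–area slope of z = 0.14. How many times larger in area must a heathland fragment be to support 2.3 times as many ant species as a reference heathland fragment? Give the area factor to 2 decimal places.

383.50

(A₂/A₁)^0.14 = 2.3, so A₂/A₁ = 2.3^(1/0.14) = 2.3^7.143
ln(A₂/A₁) = ln 2.3 / 0.14 = 0.8329 / 0.14 = 5.9494
A₂/A₁ = e^5.9494 ≈ 383.5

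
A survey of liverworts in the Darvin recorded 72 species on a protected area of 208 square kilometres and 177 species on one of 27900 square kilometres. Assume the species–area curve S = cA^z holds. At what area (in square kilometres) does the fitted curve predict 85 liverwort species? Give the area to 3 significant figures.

z = ln(177/72) / ln(27900/208) = 0.8995 / 4.8988 = 0.1836
c = 72 / 208^0.1836 = 72 / 2.665 = 27.02
A = (85/27.02)^(1/0.1836) ⇒ ln A = ln(3.146)/0.1836 = 6.2415
A = e^6.2415 ≈ 513.6 square kilometres

514 square kilometres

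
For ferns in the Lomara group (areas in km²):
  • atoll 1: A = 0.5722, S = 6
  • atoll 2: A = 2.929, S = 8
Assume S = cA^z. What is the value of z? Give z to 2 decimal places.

0.18

Taking logs: ln S = ln c + z ln A, so z = (ln S₂ − ln S₁)/(ln A₂ − ln A₁).
z = ln(8/6) / ln(2.929/0.5722) = ln(1.333) / ln(5.119) = 0.2877 / 1.6329 = 0.1762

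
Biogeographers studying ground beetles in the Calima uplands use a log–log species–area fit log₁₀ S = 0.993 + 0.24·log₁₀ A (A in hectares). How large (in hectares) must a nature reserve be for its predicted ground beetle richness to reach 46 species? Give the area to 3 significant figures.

618 hectares

46 = 9.84 × A^0.24  ⇒  A^0.24 = 46/9.84 = 4.675
ln A = ln(4.675) / 0.24 = 1.5422 / 0.24 = 6.4257
A = e^6.4257 ≈ 617.5 hectares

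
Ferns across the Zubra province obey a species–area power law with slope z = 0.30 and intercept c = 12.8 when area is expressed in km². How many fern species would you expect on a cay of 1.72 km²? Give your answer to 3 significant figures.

15.1

S = 12.8 × 1.72^0.3 = 12.8 × 1.177 ≈ 15.06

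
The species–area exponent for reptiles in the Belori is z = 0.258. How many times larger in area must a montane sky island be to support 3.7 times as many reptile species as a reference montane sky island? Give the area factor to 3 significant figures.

(A₂/A₁)^0.258 = 3.7, so A₂/A₁ = 3.7^(1/0.258) = 3.7^3.876
ln(A₂/A₁) = ln 3.7 / 0.258 = 1.3083 / 0.258 = 5.0711
A₂/A₁ = e^5.0711 ≈ 159.3

159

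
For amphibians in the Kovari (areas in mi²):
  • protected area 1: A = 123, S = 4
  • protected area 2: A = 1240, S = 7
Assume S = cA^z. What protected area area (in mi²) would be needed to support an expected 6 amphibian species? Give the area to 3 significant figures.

z = ln(7/4) / ln(1240/123) = 0.5596 / 2.3107 = 0.2422
c = 4 / 123^0.2422 = 4 / 3.207 = 1.247
A = (6/1.247)^(1/0.2422) ⇒ ln A = ln(4.811)/0.2422 = 6.4864
A = e^6.4864 ≈ 656.1 mi²

656 mi²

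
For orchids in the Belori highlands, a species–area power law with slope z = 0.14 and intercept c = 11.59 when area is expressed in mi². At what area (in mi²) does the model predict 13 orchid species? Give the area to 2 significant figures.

2.3 mi²

13 = 11.59 × A^0.14  ⇒  A^0.14 = 13/11.59 = 1.122
ln A = ln(1.122) / 0.14 = 0.1148 / 0.14 = 0.8200
A = e^0.8200 ≈ 2.271 mi²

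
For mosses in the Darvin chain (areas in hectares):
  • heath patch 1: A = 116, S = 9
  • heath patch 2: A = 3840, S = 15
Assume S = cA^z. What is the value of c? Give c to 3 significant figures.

z = ln(S₂/S₁) / ln(A₂/A₁) = ln(15/9) / ln(3840/116) = 0.5108 / 3.4996 = 0.1460
c = S₁ / A₁^z = 9 / 116^0.1460 = 9 / 2.001 = 4.497

4.50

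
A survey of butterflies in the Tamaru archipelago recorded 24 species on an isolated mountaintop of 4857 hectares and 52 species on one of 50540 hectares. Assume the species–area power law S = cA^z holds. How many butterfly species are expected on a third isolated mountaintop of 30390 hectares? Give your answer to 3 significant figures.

44.0

z = ln(52/24) / ln(50540/4857) = 0.7732 / 2.3423 = 0.3301
c = 24 / 4857^0.3301 = 24 / 16.48 = 1.457
S₃ = 1.457 × 30390^0.3301 = 1.457 × 30.18 ≈ 43.96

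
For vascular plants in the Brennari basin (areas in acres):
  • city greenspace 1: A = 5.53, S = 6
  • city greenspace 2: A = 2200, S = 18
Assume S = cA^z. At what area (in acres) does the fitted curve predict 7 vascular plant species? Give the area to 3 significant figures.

12.8 acres

z = ln(18/6) / ln(2200/5.53) = 1.0986 / 5.9860 = 0.1835
c = 6 / 5.53^0.1835 = 6 / 1.369 = 4.384
A = (7/4.384)^(1/0.1835) ⇒ ln A = ln(1.597)/0.1835 = 2.5501
A = e^2.5501 ≈ 12.81 acres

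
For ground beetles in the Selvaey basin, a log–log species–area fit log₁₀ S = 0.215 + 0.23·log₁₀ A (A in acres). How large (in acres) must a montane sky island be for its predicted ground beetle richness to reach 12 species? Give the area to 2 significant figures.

5700 acres

12 = 1.641 × A^0.23  ⇒  A^0.23 = 12/1.641 = 7.314
ln A = ln(7.314) / 0.23 = 1.9899 / 0.23 = 8.6515
A = e^8.6515 ≈ 5719 acres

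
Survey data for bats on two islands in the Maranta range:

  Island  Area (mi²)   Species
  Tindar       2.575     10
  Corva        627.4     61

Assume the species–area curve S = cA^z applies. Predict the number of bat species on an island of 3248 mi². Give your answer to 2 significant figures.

100

z = ln(61/10) / ln(627.4/2.575) = 1.8083 / 5.4957 = 0.3290
c = 10 / 2.575^0.3290 = 10 / 1.365 = 7.326
S₃ = 7.326 × 3248^0.3290 = 7.326 × 14.3 ≈ 104.8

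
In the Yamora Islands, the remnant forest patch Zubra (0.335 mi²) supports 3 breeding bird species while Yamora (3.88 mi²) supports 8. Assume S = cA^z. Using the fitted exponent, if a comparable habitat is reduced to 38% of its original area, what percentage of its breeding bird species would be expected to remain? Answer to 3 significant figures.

67.9%

z = ln(8/3) / ln(3.88/0.335) = 0.9808 / 2.4495 = 0.4004
S_new/S_old = (A_new/A_old)^z = 0.38^0.4004 = exp(0.4004 × -0.9676) = 0.6788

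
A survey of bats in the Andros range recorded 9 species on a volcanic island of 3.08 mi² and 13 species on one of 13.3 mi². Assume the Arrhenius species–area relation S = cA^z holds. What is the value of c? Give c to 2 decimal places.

6.78

z = ln(S₂/S₁) / ln(A₂/A₁) = ln(13/9) / ln(13.3/3.08) = 0.3677 / 1.4628 = 0.2514
c = S₁ / A₁^z = 9 / 3.08^0.2514 = 9 / 1.327 = 6.783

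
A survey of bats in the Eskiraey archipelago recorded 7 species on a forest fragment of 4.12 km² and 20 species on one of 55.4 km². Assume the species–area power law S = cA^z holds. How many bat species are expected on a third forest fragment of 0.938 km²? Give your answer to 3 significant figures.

3.85

z = ln(20/7) / ln(55.4/4.12) = 1.0498 / 2.5987 = 0.4040
c = 7 / 4.12^0.4040 = 7 / 1.772 = 3.951
S₃ = 3.951 × 0.938^0.4040 = 3.951 × 0.9745 ≈ 3.85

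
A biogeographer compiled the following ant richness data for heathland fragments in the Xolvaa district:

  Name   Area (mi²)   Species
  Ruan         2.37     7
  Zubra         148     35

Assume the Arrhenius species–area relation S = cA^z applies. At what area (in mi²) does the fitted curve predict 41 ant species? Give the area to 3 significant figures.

z = ln(35/7) / ln(148/2.37) = 1.6094 / 4.1343 = 0.3893
c = 7 / 2.37^0.3893 = 7 / 1.399 = 5.003
A = (41/5.003)^(1/0.3893) ⇒ ln A = ln(8.195)/0.3893 = 5.4037
A = e^5.4037 ≈ 222.2 mi²

222 mi²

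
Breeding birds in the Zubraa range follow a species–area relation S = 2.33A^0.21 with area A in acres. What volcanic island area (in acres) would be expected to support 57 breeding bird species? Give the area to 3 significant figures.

4090000 acres

57 = 2.33 × A^0.21  ⇒  A^0.21 = 57/2.33 = 24.46
ln A = ln(24.46) / 0.21 = 3.1972 / 0.21 = 15.2247
A = e^15.2247 ≈ 4092559 acres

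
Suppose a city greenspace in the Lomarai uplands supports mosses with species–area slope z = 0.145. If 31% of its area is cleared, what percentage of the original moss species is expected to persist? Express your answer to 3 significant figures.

S_new/S_old = (A_new/A_old)^z = 0.69^0.145
= exp(0.145 × ln 0.69) = exp(0.145 × -0.3711) = exp(-0.0538) ≈ 0.9476

94.8%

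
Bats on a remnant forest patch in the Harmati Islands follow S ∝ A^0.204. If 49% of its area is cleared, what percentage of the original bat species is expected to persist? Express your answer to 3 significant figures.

S_new/S_old = (A_new/A_old)^z = 0.51^0.204
= exp(0.204 × ln 0.51) = exp(0.204 × -0.6733) = exp(-0.1374) ≈ 0.8717

87.2%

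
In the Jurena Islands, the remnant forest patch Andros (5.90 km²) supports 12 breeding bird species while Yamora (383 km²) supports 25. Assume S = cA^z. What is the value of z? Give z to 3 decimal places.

0.176

Taking logs: ln S = ln c + z ln A, so z = (ln S₂ − ln S₁)/(ln A₂ − ln A₁).
z = ln(25/12) / ln(383/5.9) = ln(2.083) / ln(64.92) = 0.7340 / 4.1731 = 0.1759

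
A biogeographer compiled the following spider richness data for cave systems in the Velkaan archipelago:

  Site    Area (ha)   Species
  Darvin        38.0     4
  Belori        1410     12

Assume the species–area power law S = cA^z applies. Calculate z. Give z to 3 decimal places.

0.304

Taking logs: ln S = ln c + z ln A, so z = (ln S₂ − ln S₁)/(ln A₂ − ln A₁).
z = ln(12/4) / ln(1410/38) = ln(3) / ln(37.11) = 1.0986 / 3.6138 = 0.3040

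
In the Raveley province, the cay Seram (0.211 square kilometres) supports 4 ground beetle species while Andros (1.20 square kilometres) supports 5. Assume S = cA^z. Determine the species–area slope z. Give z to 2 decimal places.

Taking logs: ln S = ln c + z ln A, so z = (ln S₂ − ln S₁)/(ln A₂ − ln A₁).
z = ln(5/4) / ln(1.2/0.211) = ln(1.25) / ln(5.687) = 0.2231 / 1.7382 = 0.1284

0.13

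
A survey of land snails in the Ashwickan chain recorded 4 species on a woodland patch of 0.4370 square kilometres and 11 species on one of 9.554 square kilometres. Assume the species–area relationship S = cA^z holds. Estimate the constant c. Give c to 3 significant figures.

5.25

z = ln(S₂/S₁) / ln(A₂/A₁) = ln(11/4) / ln(9.554/0.437) = 1.0116 / 3.0848 = 0.3279
c = S₁ / A₁^z = 4 / 0.437^0.3279 = 4 / 0.7623 = 5.248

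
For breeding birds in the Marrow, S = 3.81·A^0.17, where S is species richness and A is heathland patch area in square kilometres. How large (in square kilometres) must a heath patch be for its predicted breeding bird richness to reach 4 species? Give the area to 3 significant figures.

4 = 3.81 × A^0.17  ⇒  A^0.17 = 4/3.81 = 1.05
ln A = ln(1.05) / 0.17 = 0.0487 / 0.17 = 0.2863
A = e^0.2863 ≈ 1.331 square kilometres

1.33 square kilometres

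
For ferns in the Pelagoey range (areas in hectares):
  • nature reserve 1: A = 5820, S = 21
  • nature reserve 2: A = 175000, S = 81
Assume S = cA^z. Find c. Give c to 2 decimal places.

z = ln(S₂/S₁) / ln(A₂/A₁) = ln(81/21) / ln(175000/5820) = 1.3499 / 3.4035 = 0.3966
c = S₁ / A₁^z = 21 / 5820^0.3966 = 21 / 31.14 = 0.6744

0.67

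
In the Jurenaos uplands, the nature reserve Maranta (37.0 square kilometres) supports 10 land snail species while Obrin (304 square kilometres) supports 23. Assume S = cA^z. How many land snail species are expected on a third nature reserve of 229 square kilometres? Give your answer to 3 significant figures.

20.6

z = ln(23/10) / ln(304/37) = 0.8329 / 2.1061 = 0.3955
c = 10 / 37^0.3955 = 10 / 4.17 = 2.398
S₃ = 2.398 × 229^0.3955 = 2.398 × 8.575 ≈ 20.56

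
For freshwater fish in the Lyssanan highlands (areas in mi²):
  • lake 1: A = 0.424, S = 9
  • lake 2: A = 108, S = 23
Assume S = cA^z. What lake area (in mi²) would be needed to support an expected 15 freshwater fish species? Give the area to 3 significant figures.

z = ln(23/9) / ln(108/0.424) = 0.9383 / 5.5402 = 0.1694
c = 9 / 0.424^0.1694 = 9 / 0.8648 = 10.41
A = (15/10.41)^(1/0.1694) ⇒ ln A = ln(1.441)/0.1694 = 2.1582
A = e^2.1582 ≈ 8.656 mi²

8.66 mi²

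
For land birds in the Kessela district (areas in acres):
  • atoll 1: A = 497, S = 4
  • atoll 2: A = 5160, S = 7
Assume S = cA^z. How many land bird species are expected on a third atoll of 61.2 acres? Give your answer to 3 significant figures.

2.42

z = ln(7/4) / ln(5160/497) = 0.5596 / 2.3401 = 0.2391
c = 4 / 497^0.2391 = 4 / 4.414 = 0.9063
S₃ = 0.9063 × 61.2^0.2391 = 0.9063 × 2.675 ≈ 2.424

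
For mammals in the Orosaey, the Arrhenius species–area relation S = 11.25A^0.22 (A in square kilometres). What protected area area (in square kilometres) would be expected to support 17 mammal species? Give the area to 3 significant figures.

6.53 square kilometres

17 = 11.25 × A^0.22  ⇒  A^0.22 = 17/11.25 = 1.511
ln A = ln(1.511) / 0.22 = 0.4128 / 0.22 = 1.8766
A = e^1.8766 ≈ 6.531 square kilometres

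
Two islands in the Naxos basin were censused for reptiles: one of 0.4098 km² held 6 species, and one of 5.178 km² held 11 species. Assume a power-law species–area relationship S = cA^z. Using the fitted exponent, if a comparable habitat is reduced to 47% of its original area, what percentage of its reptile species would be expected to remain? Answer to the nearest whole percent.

z = ln(11/6) / ln(5.178/0.4098) = 0.6061 / 2.5365 = 0.2390
S_new/S_old = (A_new/A_old)^z = 0.47^0.2390 = exp(0.2390 × -0.7550) = 0.8349

83%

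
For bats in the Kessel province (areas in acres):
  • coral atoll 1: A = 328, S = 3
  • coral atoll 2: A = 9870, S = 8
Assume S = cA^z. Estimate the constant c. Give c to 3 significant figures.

0.565

z = ln(S₂/S₁) / ln(A₂/A₁) = ln(8/3) / ln(9870/328) = 0.9808 / 3.4042 = 0.2881
c = S₁ / A₁^z = 3 / 328^0.2881 = 3 / 5.307 = 0.5653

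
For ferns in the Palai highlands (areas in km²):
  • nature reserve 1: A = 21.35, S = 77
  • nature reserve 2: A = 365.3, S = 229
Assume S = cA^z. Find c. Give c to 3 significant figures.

23.8

z = ln(S₂/S₁) / ln(A₂/A₁) = ln(229/77) / ln(365.3/21.35) = 1.0899 / 2.8397 = 0.3838
c = S₁ / A₁^z = 77 / 21.35^0.3838 = 77 / 3.238 = 23.78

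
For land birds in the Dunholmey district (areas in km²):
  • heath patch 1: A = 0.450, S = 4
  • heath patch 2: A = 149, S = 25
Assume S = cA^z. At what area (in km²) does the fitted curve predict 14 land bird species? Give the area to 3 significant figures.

z = ln(25/4) / ln(149/0.45) = 1.8326 / 5.8025 = 0.3158
c = 4 / 0.45^0.3158 = 4 / 0.7771 = 5.147
A = (14/5.147)^(1/0.3158) ⇒ ln A = ln(2.72)/0.3158 = 3.1681
A = e^3.1681 ≈ 23.76 km²

23.8 km²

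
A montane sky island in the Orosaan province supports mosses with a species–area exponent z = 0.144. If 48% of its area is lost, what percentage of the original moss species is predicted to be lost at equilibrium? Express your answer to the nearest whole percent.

9%

S_new/S_old = (A_new/A_old)^z = 0.52^0.144
= exp(0.144 × ln 0.52) = exp(0.144 × -0.6539) = exp(-0.0942) ≈ 0.9101
Fraction lost = 1 − 0.9101 = 0.08987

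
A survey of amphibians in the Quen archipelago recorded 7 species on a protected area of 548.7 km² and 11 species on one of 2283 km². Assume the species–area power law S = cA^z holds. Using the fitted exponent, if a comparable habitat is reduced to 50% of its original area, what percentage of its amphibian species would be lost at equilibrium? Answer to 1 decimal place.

z = ln(11/7) / ln(2283/548.7) = 0.4520 / 1.4257 = 0.3170
S_new/S_old = (A_new/A_old)^z = 0.5^0.3170 = exp(0.3170 × -0.6931) = 0.8027
Fraction lost = 1 − 0.8027 = 0.1973

19.7%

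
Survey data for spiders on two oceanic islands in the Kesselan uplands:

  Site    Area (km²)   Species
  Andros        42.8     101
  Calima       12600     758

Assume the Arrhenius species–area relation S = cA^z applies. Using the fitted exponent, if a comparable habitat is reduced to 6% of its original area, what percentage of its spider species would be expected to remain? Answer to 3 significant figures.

36.9%

z = ln(758/101) / ln(12600/42.8) = 2.0156 / 5.6849 = 0.3545
S_new/S_old = (A_new/A_old)^z = 0.06^0.3545 = exp(0.3545 × -2.8134) = 0.3688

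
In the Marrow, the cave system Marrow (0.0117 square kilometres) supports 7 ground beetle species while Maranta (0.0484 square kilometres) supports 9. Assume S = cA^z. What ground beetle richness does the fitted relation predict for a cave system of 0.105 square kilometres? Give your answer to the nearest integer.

10

z = ln(9/7) / ln(0.0484/0.0117) = 0.2513 / 1.4199 = 0.1770
c = 7 / 0.0117^0.1770 = 7 / 0.4551 = 15.38
S₃ = 15.38 × 0.105^0.1770 = 15.38 × 0.6711 ≈ 10.32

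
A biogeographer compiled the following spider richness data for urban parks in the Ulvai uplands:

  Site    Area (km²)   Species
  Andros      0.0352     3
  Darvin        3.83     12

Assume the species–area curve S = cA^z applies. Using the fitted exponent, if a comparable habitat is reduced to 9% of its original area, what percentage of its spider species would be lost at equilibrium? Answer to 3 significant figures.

z = ln(12/3) / ln(3.83/0.0352) = 1.3863 / 4.6896 = 0.2956
S_new/S_old = (A_new/A_old)^z = 0.09^0.2956 = exp(0.2956 × -2.4079) = 0.4908
Fraction lost = 1 − 0.4908 = 0.5092

50.9%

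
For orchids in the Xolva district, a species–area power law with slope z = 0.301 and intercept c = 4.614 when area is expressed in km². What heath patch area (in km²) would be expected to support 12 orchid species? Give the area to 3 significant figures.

23.9 km²

12 = 4.614 × A^0.301  ⇒  A^0.301 = 12/4.614 = 2.601
ln A = ln(2.601) / 0.301 = 0.9558 / 0.301 = 3.1755
A = e^3.1755 ≈ 23.94 km²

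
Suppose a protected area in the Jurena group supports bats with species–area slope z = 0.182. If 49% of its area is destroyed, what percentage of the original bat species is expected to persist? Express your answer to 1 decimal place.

88.5%

S_new/S_old = (A_new/A_old)^z = 0.51^0.182
= exp(0.182 × ln 0.51) = exp(0.182 × -0.6733) = exp(-0.1225) ≈ 0.8847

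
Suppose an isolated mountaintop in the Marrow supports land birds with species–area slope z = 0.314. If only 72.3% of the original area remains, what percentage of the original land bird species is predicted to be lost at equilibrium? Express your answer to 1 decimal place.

S_new/S_old = (A_new/A_old)^z = 0.723^0.314
= exp(0.314 × ln 0.723) = exp(0.314 × -0.3243) = exp(-0.1018) ≈ 0.9032
Fraction lost = 1 − 0.9032 = 0.09683

9.7%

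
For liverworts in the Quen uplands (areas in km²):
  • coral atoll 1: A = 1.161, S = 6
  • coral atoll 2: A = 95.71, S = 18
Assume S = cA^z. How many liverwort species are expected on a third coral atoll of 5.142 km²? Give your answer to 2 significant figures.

8.7

z = ln(18/6) / ln(95.71/1.161) = 1.0986 / 4.4120 = 0.2490
c = 6 / 1.161^0.2490 = 6 / 1.038 = 5.781
S₃ = 5.781 × 5.142^0.2490 = 5.781 × 1.503 ≈ 8.691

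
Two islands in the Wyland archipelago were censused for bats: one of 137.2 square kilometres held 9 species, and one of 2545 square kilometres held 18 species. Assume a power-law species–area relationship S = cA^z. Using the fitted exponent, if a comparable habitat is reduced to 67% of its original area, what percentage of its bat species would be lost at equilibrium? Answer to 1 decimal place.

z = ln(18/9) / ln(2545/137.2) = 0.6931 / 2.9204 = 0.2373
S_new/S_old = (A_new/A_old)^z = 0.67^0.2373 = exp(0.2373 × -0.4005) = 0.9093
Fraction lost = 1 − 0.9093 = 0.09067

9.1%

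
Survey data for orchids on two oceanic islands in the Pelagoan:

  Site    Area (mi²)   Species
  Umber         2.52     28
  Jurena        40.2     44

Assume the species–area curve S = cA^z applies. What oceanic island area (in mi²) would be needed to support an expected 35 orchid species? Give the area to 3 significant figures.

z = ln(44/28) / ln(40.2/2.52) = 0.4520 / 2.7696 = 0.1632
c = 28 / 2.52^0.1632 = 28 / 1.163 = 24.08
A = (35/24.08)^(1/0.1632) ⇒ ln A = ln(1.454)/0.1632 = 2.2916
A = e^2.2916 ≈ 9.891 mi²

9.89 mi²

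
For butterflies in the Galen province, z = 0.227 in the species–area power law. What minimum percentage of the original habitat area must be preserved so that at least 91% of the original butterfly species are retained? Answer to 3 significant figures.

66.0%

Need (A_new/A_old)^0.227 = 0.91, so A_new/A_old = 0.91^(1/0.227) = 0.91^4.405
ln(A_new/A_old) = ln 0.91 / 0.227 = -0.0943 / 0.227 = -0.4155
A_new/A_old = e^-0.4155 ≈ 0.66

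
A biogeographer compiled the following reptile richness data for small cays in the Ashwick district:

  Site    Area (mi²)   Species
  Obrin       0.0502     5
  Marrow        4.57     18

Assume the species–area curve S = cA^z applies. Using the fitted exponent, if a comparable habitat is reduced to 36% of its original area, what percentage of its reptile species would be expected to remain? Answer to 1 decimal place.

74.8%

z = ln(18/5) / ln(4.57/0.0502) = 1.2809 / 4.5113 = 0.2839
S_new/S_old = (A_new/A_old)^z = 0.36^0.2839 = exp(0.2839 × -1.0217) = 0.7482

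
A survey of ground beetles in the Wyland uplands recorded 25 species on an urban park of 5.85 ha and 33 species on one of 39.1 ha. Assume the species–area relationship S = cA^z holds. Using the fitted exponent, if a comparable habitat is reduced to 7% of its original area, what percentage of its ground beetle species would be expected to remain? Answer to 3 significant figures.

67.8%

z = ln(33/25) / ln(39.1/5.85) = 0.2776 / 1.8997 = 0.1461
S_new/S_old = (A_new/A_old)^z = 0.07^0.1461 = exp(0.1461 × -2.6593) = 0.678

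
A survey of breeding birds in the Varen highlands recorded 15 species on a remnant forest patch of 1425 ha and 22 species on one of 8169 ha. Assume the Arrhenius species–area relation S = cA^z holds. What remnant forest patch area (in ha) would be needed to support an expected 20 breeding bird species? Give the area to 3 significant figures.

z = ln(22/15) / ln(8169/1425) = 0.3830 / 1.7462 = 0.2193
c = 15 / 1425^0.2193 = 15 / 4.917 = 3.05
A = (20/3.05)^(1/0.2193) ⇒ ln A = ln(6.556)/0.2193 = 8.5736
A = e^8.5736 ≈ 5290 ha

5290 ha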